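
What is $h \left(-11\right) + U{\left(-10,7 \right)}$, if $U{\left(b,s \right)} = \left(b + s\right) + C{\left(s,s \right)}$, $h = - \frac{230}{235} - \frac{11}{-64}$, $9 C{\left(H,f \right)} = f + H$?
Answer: $\frac{201169}{27072} \approx 7.4309$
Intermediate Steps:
$C{\left(H,f \right)} = \frac{H}{9} + \frac{f}{9}$ ($C{\left(H,f \right)} = \frac{f + H}{9} = \frac{H + f}{9} = \frac{H}{9} + \frac{f}{9}$)
$h = - \frac{2427}{3008}$ ($h = \left(-230\right) \frac{1}{235} - - \frac{11}{64} = - \frac{46}{47} + \frac{11}{64} = - \frac{2427}{3008} \approx -0.80685$)
$U{\left(b,s \right)} = b + \frac{11 s}{9}$ ($U{\left(b,s \right)} = \left(b + s\right) + \left(\frac{s}{9} + \frac{s}{9}\right) = \left(b + s\right) + \frac{2 s}{9} = b + \frac{11 s}{9}$)
$h \left(-11\right) + U{\left(-10,7 \right)} = \left(- \frac{2427}{3008}\right) \left(-11\right) + \left(-10 + \frac{11}{9} \cdot 7\right) = \frac{26697}{3008} + \left(-10 + \frac{77}{9}\right) = \frac{26697}{3008} - \frac{13}{9} = \frac{201169}{27072}$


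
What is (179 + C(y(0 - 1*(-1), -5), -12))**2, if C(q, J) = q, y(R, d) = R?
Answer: 32400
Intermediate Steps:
(179 + C(y(0 - 1*(-1), -5), -12))**2 = (179 + (0 - 1*(-1)))**2 = (179 + (0 + 1))**2 = (179 + 1)**2 = 180**2 = 32400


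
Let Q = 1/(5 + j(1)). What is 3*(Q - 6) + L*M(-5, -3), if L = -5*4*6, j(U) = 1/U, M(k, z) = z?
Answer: 685/2 ≈ 342.50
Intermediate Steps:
L = -120 (L = -20*6 = -120)
Q = ⅙ (Q = 1/(5 + 1/1) = 1/(5 + 1) = 1/6 = ⅙ ≈ 0.16667)
3*(Q - 6) + L*M(-5, -3) = 3*(⅙ - 6) - 120*(-3) = 3*(-35/6) + 360 = -35/2 + 360 = 685/2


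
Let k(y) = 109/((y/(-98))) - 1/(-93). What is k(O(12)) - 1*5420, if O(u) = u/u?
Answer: -1497485/93 ≈ -16102.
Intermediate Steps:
O(u) = 1
k(y) = 1/93 - 10682/y (k(y) = 109/((y*(-1/98))) - 1*(-1/93) = 109/((-y/98)) + 1/93 = 109*(-98/y) + 1/93 = -10682/y + 1/93 = 1/93 - 10682/y)
k(O(12)) - 1*5420 = (1/93)*(-993426 + 1)/1 - 1*5420 = (1/93)*1*(-993425) - 5420 = -993425/93 - 5420 = -1497485/93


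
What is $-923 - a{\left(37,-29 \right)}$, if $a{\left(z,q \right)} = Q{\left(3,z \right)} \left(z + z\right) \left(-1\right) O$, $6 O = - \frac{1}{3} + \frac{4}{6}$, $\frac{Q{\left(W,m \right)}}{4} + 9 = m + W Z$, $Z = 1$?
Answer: $- \frac{3719}{9} \approx -413.22$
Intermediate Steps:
$Q{\left(W,m \right)} = -36 + 4 W + 4 m$ ($Q{\left(W,m \right)} = -36 + 4 \left(m + W 1\right) = -36 + 4 \left(m + W\right) = -36 + 4 \left(W + m\right) = -36 + \left(4 W + 4 m\right) = -36 + 4 W + 4 m$)
$O = \frac{1}{18}$ ($O = \frac{- \frac{1}{3} + \frac{4}{6}}{6} = \frac{\left(-1\right) \frac{1}{3} + 4 \cdot \frac{1}{6}}{6} = \frac{- \frac{1}{3} + \frac{2}{3}}{6} = \frac{1}{6} \cdot \frac{1}{3} = \frac{1}{18} \approx 0.055556$)
$a{\left(z,q \right)} = - \frac{z \left(-24 + 4 z\right)}{9}$ ($a{\left(z,q \right)} = \left(-36 + 4 \cdot 3 + 4 z\right) \left(z + z\right) \left(-1\right) \frac{1}{18} = \left(-36 + 12 + 4 z\right) 2 z \left(-1\right) \frac{1}{18} = \left(-24 + 4 z\right) \left(- 2 z\right) \frac{1}{18} = - 2 z \left(-24 + 4 z\right) \frac{1}{18} = - \frac{z \left(-24 + 4 z\right)}{9}$)
$-923 - a{\left(37,-29 \right)} = -923 - \frac{4}{9} \cdot 37 \left(6 - 37\right) = -923 - \frac{4}{9} \cdot 37 \left(-31\right) = -923 - - \frac{4588}{9} = -923 + \frac{4588}{9} = - \frac{3719}{9}$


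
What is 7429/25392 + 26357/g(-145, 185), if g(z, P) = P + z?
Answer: 3638881/5520 ≈ 659.22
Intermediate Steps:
7429/25392 + 26357/g(-145, 185) = 7429/25392 + 26357/(185 - 145) = 7429*(1/25392) + 26357/40 = 323/1104 + 26357*(1/40) = 323/1104 + 26357/40 = 3638881/5520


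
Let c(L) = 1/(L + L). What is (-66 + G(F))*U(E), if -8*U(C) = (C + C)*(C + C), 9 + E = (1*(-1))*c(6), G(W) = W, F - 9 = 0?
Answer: 225739/96 ≈ 2351.4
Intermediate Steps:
F = 9 (F = 9 + 0 = 9)
c(L) = 1/(2*L)
E = -109/12 (E = -9 + (1*(-1))*((1/2)/6) = -9 - 1/(2*6) = -9 - 1*1/12 = -9 - 1/12 = -109/12 ≈ -9.0833)
U(C) = -C**2/2 (U(C) = -(C + C)*(C + C)/8 = -2*C*2*C/8 = -C**2/2)
(-66 + G(F))*U(E) = (-66 + 9)*(-(-109/12)**2/2) = -(-57)*11881/(2*144) = -57*(-11881/288) = 225739/96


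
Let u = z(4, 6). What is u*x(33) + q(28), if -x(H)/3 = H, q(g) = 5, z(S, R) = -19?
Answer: 1886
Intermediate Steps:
u = -19
x(H) = -3*H
u*x(33) + q(28) = -(-57)*33 + 5 = -19*(-99) + 5 = 1881 + 5 = 1886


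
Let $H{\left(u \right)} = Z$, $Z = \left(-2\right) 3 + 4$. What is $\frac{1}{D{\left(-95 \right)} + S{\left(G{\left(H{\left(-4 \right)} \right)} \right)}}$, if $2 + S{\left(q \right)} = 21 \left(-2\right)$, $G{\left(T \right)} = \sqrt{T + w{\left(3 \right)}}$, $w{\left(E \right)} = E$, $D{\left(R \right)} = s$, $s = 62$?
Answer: $\frac{1}{18} \approx 0.055556$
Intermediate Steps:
$Z = -2$ ($Z = -6 + 4 = -2$)
$D{\left(R \right)} = 62$
$H{\left(u \right)} = -2$
$G{\left(T \right)} = \sqrt{3 + T}$ ($G{\left(T \right)} = \sqrt{T + 3} = \sqrt{3 + T}$)
$S{\left(q \right)} = -44$ ($S{\left(q \right)} = -2 + 21 \left(-2\right) = -2 - 42 = -44$)
$\frac{1}{D{\left(-95 \right)} + S{\left(G{\left(H{\left(-4 \right)} \right)} \right)}} = \frac{1}{62 - 44} = \frac{1}{18}$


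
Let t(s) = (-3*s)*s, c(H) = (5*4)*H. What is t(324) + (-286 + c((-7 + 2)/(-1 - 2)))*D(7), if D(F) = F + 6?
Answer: -954638/3 ≈ -3.1821e+5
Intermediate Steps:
D(F) = 6 + F
c(H) = 20*H
t(s) = -3*s²
t(324) + (-286 + c((-7 + 2)/(-1 - 2)))*D(7) = -3*324² + (-286 + 20*((-7 + 2)/(-1 - 2)))*(6 + 7) = -3*104976 + (-286 + 20*(-5/(-3)))*13 = -314928 + (-286 + 20*(-5*(-⅓)))*13 = -314928 + (-286 + 20*(5/3))*13 = -314928 + (-286 + 100/3)*13 = -314928 - 758/3*13 = -314928 - 9854/3 = -954638/3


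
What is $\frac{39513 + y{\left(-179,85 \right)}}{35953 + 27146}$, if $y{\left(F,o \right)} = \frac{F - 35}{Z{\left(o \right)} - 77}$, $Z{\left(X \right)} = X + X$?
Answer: $\frac{3674495}{5868207} \approx 0.62617$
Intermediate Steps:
$Z{\left(X \right)} = 2 X$
$y{\left(F,o \right)} = \frac{-35 + F}{-77 + 2 o}$ ($y{\left(F,o \right)} = \frac{F - 35}{2 o - 77} = \frac{-35 + F}{-77 + 2 o}$)
$\frac{39513 + y{\left(-179,85 \right)}}{35953 + 27146} = \frac{39513 + \frac{-35 - 179}{-77 + 2 \cdot 85}}{35953 + 27146} = \frac{39513 + \frac{1}{-77 + 170} \left(-214\right)}{63099} = \left(39513 + \frac{1}{93} \left(-214\right)\right) \frac{1}{63099} = \left(39513 - \frac{214}{93}\right) \frac{1}{63099} = \frac{3674495}{93} \cdot \frac{1}{63099} = \frac{3674495}{5868207}$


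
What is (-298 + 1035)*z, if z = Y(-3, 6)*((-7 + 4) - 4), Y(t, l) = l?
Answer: -30954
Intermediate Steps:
z = -42 (z = 6*((-7 + 4) - 4) = 6*(-3 - 4) = 6*(-7) = -42)
(-298 + 1035)*z = (-298 + 1035)*(-42) = 737*(-42) = -30954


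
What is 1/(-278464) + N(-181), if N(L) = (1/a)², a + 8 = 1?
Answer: 278415/13644736 ≈ 0.020405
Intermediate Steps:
a = -7 (a = -8 + 1 = -7)
N(L) = 1/49 (N(L) = (1/(-7))² = (-⅐)² = 1/49)
1/(-278464) + N(-181) = 1/(-278464) + 1/49 = -1/278464 + 1/49 = 278415/13644736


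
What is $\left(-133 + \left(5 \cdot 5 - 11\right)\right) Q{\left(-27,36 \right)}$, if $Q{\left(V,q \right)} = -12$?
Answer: $1428$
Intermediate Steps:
$\left(-133 + \left(5 \cdot 5 - 11\right)\right) Q{\left(-27,36 \right)} = \left(-133 + \left(5 \cdot 5 - 11\right)\right) \left(-12\right) = \left(-133 + \left(25 - 11\right)\right) \left(-12\right) = \left(-133 + 14\right) \left(-12\right) = \left(-119\right) \left(-12\right) = 1428$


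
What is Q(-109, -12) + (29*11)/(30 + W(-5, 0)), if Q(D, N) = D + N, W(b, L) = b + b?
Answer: -2101/20 ≈ -105.05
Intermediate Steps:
W(b, L) = 2*b
Q(-109, -12) + (29*11)/(30 + W(-5, 0)) = (-109 - 12) + (29*11)/(30 + 2*(-5)) = -121 + 319/(30 - 10) = -121 + 319/20 = -2101/20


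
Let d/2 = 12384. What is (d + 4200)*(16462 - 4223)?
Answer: 354539352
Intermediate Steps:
d = 24768 (d = 2*12384 = 24768)
(d + 4200)*(16462 - 4223) = (24768 + 4200)*(16462 - 4223) = 28968*12239 = 354539352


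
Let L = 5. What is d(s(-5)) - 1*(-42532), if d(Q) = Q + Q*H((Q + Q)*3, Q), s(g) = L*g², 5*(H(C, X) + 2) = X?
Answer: 45532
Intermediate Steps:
H(C, X) = -2 + X/5
s(g) = 5*g²
d(Q) = Q + Q*(-2 + Q/5)
d(s(-5)) - 1*(-42532) = (5*(-5)²)*(-5 + 5*(-5)²)/5 - 1*(-42532) = (5*25)*(-5 + 5*25)/5 + 42532 = (⅕)*125*(-5 + 125) + 42532 = (⅕)*125*120 + 42532 = 3000 + 42532 = 45532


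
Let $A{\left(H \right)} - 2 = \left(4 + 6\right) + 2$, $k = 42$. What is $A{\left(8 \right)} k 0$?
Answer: $0$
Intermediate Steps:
$A{\left(H \right)} = 14$ ($A{\left(H \right)} = 2 + \left(\left(4 + 6\right) + 2\right) = 2 + \left(10 + 2\right) = 2 + 12 = 14$)
$A{\left(8 \right)} k 0 = 14 \cdot 42 \cdot 0 = 588 \cdot 0 = 0$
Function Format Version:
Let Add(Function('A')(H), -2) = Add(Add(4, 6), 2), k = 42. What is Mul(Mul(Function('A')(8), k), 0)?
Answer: 0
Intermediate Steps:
Function('A')(H) = 14 (Function('A')(H) = Add(2, Add(Add(4, 6), 2)) = Add(2, Add(10, 2)) = Add(2, 12) = 14)
Mul(Mul(Function('A')(8), k), 0) = Mul(Mul(14, 42), 0) = Mul(588, 0) = 0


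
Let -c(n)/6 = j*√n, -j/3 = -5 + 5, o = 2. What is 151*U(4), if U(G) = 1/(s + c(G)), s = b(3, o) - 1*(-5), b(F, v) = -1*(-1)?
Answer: 151/6 ≈ 25.167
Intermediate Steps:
b(F, v) = 1
j = 0 (j = -3*(-5 + 5) = -3*0 = 0)
c(n) = 0 (c(n) = -0*√n = -6*0 = 0)
s = 6 (s = 1 - 1*(-5) = 1 + 5 = 6)
U(G) = ⅙ (U(G) = 1/(6 + 0) = 1/6 = ⅙)
151*U(4) = 151*(⅙) = 151/6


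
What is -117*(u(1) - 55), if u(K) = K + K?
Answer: 6201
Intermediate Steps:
u(K) = 2*K
-117*(u(1) - 55) = -117*(2*1 - 55) = -117*(2 - 55) = -117*(-53) = 6201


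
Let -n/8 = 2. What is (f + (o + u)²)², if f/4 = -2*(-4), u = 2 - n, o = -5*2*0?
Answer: 126736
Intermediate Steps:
n = -16 (n = -8*2 = -16)
o = 0 (o = -10*0 = 0)
u = 18 (u = 2 - 1*(-16) = 2 + 16 = 18)
f = 32 (f = 4*(-2*(-4)) = 4*8 = 32)
(f + (o + u)²)² = (32 + (0 + 18)²)² = (32 + 18²)² = (32 + 324)² = 356² = 126736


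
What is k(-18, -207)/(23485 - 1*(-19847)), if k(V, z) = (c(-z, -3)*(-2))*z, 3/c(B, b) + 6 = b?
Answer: -1/314 ≈ -0.0031847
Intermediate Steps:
c(B, b) = 3/(-6 + b)
k(V, z) = 2*z/3 (k(V, z) = ((3/(-6 - 3))*(-2))*z = ((3/(-9))*(-2))*z = ((3*(-⅑))*(-2))*z = (-⅓*(-2))*z = 2*z/3)
k(-18, -207)/(23485 - 1*(-19847)) = ((⅔)*(-207))/(23485 - 1*(-19847)) = -138/(23485 + 19847) = -138/43332 = -138*1/43332 = -1/314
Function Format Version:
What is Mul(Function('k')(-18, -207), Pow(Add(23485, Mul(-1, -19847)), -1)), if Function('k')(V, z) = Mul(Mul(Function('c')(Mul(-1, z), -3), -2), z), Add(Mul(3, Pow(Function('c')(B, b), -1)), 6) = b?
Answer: Rational(-1, 314) ≈ -0.0031847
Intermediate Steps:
Function('c')(B, b) = Mul(3, Pow(Add(-6, b), -1))
Function('k')(V, z) = Mul(Rational(2, 3), z) (Function('k')(V, z) = Mul(Mul(Mul(3, Pow(Add(-6, -3), -1)), -2), z) = Mul(Mul(Mul(3, Pow(-9, -1)), -2), z) = Mul(Mul(Mul(3, Rational(-1, 9)), -2), z) = Mul(Mul(Rational(-1, 3), -2), z) = Mul(Rational(2, 3), z))
Mul(Function('k')(-18, -207), Pow(Add(23485, Mul(-1, -19847)), -1)) = Mul(Mul(Rational(2, 3), -207), Pow(Add(23485, Mul(-1, -19847)), -1)) = Mul(-138, Pow(Add(23485, 19847), -1)) = Mul(-138, Pow(43332, -1)) = Mul(-138, Rational(1, 43332)) = Rational(-1, 314)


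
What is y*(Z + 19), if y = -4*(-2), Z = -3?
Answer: 128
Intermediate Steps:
y = 8
y*(Z + 19) = 8*(-3 + 19) = 8*16 = 128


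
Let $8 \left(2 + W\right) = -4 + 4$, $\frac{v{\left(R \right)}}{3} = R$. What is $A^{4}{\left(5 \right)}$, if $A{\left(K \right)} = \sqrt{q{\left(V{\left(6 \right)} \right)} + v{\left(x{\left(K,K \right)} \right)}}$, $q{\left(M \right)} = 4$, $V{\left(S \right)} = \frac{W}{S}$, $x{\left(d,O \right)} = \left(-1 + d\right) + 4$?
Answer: $784$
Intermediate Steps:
$x{\left(d,O \right)} = 3 + d$
$v{\left(R \right)} = 3 R$
$W = -2$ ($W = -2 + \frac{-4 + 4}{8} = -2 + \frac{1}{8} \cdot 0 = -2 + 0 = -2$)
$V{\left(S \right)} = - \frac{2}{S}$
$A{\left(K \right)} = \sqrt{13 + 3 K}$ ($A{\left(K \right)} = \sqrt{4 + 3 \left(3 + K\right)} = \sqrt{4 + \left(9 + 3 K\right)} = \sqrt{13 + 3 K}$)
$A^{4}{\left(5 \right)} = \left(\sqrt{13 + 3 \cdot 5}\right)^{4} = \left(\sqrt{13 + 15}\right)^{4} = \left(\sqrt{28}\right)^{4} = \left(2 \sqrt{7}\right)^{4} = 784$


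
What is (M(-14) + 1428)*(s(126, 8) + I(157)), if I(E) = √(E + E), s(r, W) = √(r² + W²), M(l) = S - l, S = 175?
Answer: 1617*√314 + 3234*√3985 ≈ 2.3281e+5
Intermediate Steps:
M(l) = 175 - l
s(r, W) = √(W² + r²)
I(E) = √2*√E (I(E) = √(2*E) = √2*√E)
(M(-14) + 1428)*(s(126, 8) + I(157)) = ((175 - 1*(-14)) + 1428)*(√(8² + 126²) + √2*√157) = ((175 + 14) + 1428)*(√(64 + 15876) + √314) = (189 + 1428)*(√15940 + √314) = 1617*(2*√3985 + √314) = 1617*(√314 + 2*√3985) = 1617*√314 + 3234*√3985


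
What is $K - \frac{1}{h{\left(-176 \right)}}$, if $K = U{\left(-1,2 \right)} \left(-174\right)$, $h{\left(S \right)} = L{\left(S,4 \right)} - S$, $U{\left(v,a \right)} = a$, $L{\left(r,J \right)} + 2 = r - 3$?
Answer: $- \frac{1739}{5} \approx -347.8$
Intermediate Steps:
$L{\left(r,J \right)} = -5 + r$ ($L{\left(r,J \right)} = -2 + \left(r - 3\right) = -2 + \left(-3 + r\right) = -5 + r$)
$h{\left(S \right)} = -5$ ($h{\left(S \right)} = \left(-5 + S\right) - S = -5$)
$K = -348$ ($K = 2 \left(-174\right) = -348$)
$K - \frac{1}{h{\left(-176 \right)}} = -348 - \frac{1}{-5} = -348 - - \frac{1}{5} = -348 + \frac{1}{5} = - \frac{1739}{5}$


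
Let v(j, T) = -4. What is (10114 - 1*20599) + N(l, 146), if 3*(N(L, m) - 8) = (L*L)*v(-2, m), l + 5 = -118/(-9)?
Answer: -2567227/243 ≈ -10565.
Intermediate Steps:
l = 73/9 (l = -5 - 118/(-9) = -5 - 118*(-⅑) = -5 + 118/9 = 73/9 ≈ 8.1111)
N(L, m) = 8 - 4*L²/3 (N(L, m) = 8 + ((L*L)*(-4))/3 = 8 + (L²*(-4))/3 = 8 + (-4*L²)/3 = 8 - 4*L²/3)
(10114 - 1*20599) + N(l, 146) = (10114 - 1*20599) + (8 - 4*(73/9)²/3) = (10114 - 20599) + (8 - 4/3*5329/81) = -10485 + (8 - 21316/243) = -10485 - 19372/243 = -2567227/243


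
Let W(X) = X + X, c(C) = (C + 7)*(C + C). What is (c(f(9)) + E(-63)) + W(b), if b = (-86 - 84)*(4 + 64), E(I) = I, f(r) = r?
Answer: -22895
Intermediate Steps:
c(C) = 2*C*(7 + C) (c(C) = (7 + C)*(2*C) = 2*C*(7 + C))
b = -11560 (b = -170*68 = -11560)
W(X) = 2*X
(c(f(9)) + E(-63)) + W(b) = (2*9*(7 + 9) - 63) + 2*(-11560) = (2*9*16 - 63) - 23120 = (288 - 63) - 23120 = 225 - 23120 = -22895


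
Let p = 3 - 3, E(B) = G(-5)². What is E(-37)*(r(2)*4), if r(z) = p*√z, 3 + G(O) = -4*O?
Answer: 0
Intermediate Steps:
G(O) = -3 - 4*O
E(B) = 289 (E(B) = (-3 - 4*(-5))² = (-3 + 20)² = 17² = 289)
p = 0
r(z) = 0 (r(z) = 0*√z = 0)
E(-37)*(r(2)*4) = 289*(0*4) = 289*0 = 0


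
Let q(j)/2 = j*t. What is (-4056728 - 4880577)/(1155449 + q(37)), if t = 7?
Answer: -8937305/1155967 ≈ -7.7315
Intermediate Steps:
q(j) = 14*j (q(j) = 2*(j*7) = 2*(7*j) = 14*j)
(-4056728 - 4880577)/(1155449 + q(37)) = (-4056728 - 4880577)/(1155449 + 14*37) = -8937305/(1155449 + 518) = -8937305/1155967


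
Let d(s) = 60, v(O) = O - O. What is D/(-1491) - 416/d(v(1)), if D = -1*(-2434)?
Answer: -21286/2485 ≈ -8.5658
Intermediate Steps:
v(O) = 0
D = 2434
D/(-1491) - 416/d(v(1)) = 2434/(-1491) - 416/60 = 2434*(-1/1491) - 416*1/60 = -2434/1491 - 104/15 = -21286/2485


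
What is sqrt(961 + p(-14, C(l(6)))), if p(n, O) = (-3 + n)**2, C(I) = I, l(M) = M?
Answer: 25*sqrt(2) ≈ 35.355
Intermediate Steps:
sqrt(961 + p(-14, C(l(6)))) = sqrt(961 + (-3 - 14)**2) = sqrt(961 + (-17)**2) = sqrt(961 + 289) = sqrt(1250) = 25*sqrt(2)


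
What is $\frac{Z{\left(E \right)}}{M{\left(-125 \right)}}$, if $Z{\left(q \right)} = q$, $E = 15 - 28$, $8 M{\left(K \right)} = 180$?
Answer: $- \frac{26}{45} \approx -0.57778$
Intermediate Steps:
$M{\left(K \right)} = \frac{45}{2}$ ($M{\left(K \right)} = \frac{1}{8} \cdot 180 = \frac{45}{2}$)
$E = -13$ ($E = 15 - 28 = -13$)
$\frac{Z{\left(E \right)}}{M{\left(-125 \right)}} = - \frac{13}{\frac{45}{2}} = \left(-13\right) \frac{2}{45} = - \frac{26}{45}$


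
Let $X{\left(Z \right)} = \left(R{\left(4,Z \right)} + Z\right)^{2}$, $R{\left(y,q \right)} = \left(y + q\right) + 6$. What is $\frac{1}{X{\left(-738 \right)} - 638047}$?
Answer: $\frac{1}{1511109} \approx 6.6177 \cdot 10^{-7}$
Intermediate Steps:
$R{\left(y,q \right)} = 6 + q + y$ ($R{\left(y,q \right)} = \left(q + y\right) + 6 = 6 + q + y$)
$X{\left(Z \right)} = \left(10 + 2 Z\right)^{2}$ ($X{\left(Z \right)} = \left(\left(6 + Z + 4\right) + Z\right)^{2} = \left(\left(10 + Z\right) + Z\right)^{2} = \left(10 + 2 Z\right)^{2}$)
$\frac{1}{X{\left(-738 \right)} - 638047} = \frac{1}{4 \left(5 - 738\right)^{2} - 638047} = \frac{1}{4 \left(-733\right)^{2} - 638047} = \frac{1}{4 \cdot 537289 - 638047} = \frac{1}{2149156 - 638047} = \frac{1}{1511109}$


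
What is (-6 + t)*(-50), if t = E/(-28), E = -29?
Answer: 3475/14 ≈ 248.21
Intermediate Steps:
t = 29/28 (t = -29/(-28) = -29*(-1/28) = 29/28 ≈ 1.0357)
(-6 + t)*(-50) = (-6 + 29/28)*(-50) = -139/28*(-50) = 3475/14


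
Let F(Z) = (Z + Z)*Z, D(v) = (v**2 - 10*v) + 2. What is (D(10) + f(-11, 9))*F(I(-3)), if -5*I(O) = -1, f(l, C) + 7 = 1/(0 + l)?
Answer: -112/275 ≈ -0.40727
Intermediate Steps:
f(l, C) = -7 + 1/l (f(l, C) = -7 + 1/(0 + l) = -7 + 1/l)
I(O) = 1/5 (I(O) = -1/5*(-1) = 1/5)
D(v) = 2 + v**2 - 10*v
F(Z) = 2*Z**2 (F(Z) = (2*Z)*Z = 2*Z**2)
(D(10) + f(-11, 9))*F(I(-3)) = ((2 + 10**2 - 10*10) + (-7 + 1/(-11)))*(2*(1/5)**2) = ((2 + 100 - 100) + (-7 - 1/11))*(2*(1/25)) = (2 - 78/11)*(2/25) = -56/11*2/25 = -112/275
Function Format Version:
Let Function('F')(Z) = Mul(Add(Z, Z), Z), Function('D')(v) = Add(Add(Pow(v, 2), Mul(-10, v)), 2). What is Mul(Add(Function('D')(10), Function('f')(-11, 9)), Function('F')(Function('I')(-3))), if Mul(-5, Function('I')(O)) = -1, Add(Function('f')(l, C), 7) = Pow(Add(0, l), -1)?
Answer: Rational(-112, 275) ≈ -0.40727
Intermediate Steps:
Function('f')(l, C) = Add(-7, Pow(l, -1)) (Function('f')(l, C) = Add(-7, Pow(Add(0, l), -1)) = Add(-7, Pow(l, -1)))
Function('I')(O) = Rational(1, 5) (Function('I')(O) = Mul(Rational(-1, 5), -1) = Rational(1, 5))
Function('D')(v) = Add(2, Pow(v, 2), Mul(-10, v))
Function('F')(Z) = Mul(2, Pow(Z, 2)) (Function('F')(Z) = Mul(Mul(2, Z), Z) = Mul(2, Pow(Z, 2)))
Mul(Add(Function('D')(10), Function('f')(-11, 9)), Function('F')(Function('I')(-3))) = Mul(Add(Add(2, Pow(10, 2), Mul(-10, 10)), Add(-7, Pow(-11, -1))), Mul(2, Pow(Rational(1, 5), 2))) = Mul(Add(Add(2, 100, -100), Add(-7, Rational(-1, 11))), Mul(2, Rational(1, 25))) = Mul(Add(2, Rational(-78, 11)), Rational(2, 25)) = Mul(Rational(-56, 11), Rational(2, 25)) = Rational(-112, 275)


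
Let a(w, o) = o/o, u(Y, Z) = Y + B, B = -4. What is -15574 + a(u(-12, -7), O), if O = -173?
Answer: -15573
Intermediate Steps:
u(Y, Z) = -4 + Y (u(Y, Z) = Y - 4 = -4 + Y)
a(w, o) = 1
-15574 + a(u(-12, -7), O) = -15574 + 1 = -15573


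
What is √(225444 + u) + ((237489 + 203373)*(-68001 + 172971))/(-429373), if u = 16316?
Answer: -46277284140/429373 + 4*√15110 ≈ -1.0729e+5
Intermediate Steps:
√(225444 + u) + ((237489 + 203373)*(-68001 + 172971))/(-429373) = √(225444 + 16316) + ((237489 + 203373)*(-68001 + 172971))/(-429373) = √241760 + (440862*104970)*(-1/429373) = 4*√15110 + 46277284140*(-1/429373) = 4*√15110 - 46277284140/429373 = -46277284140/429373 + 4*√15110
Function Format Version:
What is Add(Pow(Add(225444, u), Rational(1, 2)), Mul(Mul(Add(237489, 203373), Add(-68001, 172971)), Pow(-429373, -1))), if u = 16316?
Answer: Add(Rational(-46277284140, 429373), Mul(4, Pow(15110, Rational(1, 2)))) ≈ -1.0729e+5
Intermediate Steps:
Add(Pow(Add(225444, u), Rational(1, 2)), Mul(Mul(Add(237489, 203373), Add(-68001, 172971)), Pow(-429373, -1))) = Add(Pow(Add(225444, 16316), Rational(1, 2)), Mul(Mul(Add(237489, 203373), Add(-68001, 172971)), Pow(-429373, -1))) = Add(Pow(241760, Rational(1, 2)), Mul(Mul(440862, 104970), Rational(-1, 429373))) = Add(Mul(4, Pow(15110, Rational(1, 2))), Mul(46277284140, Rational(-1, 429373))) = Add(Mul(4, Pow(15110, Rational(1, 2))), Rational(-46277284140, 429373)) = Add(Rational(-46277284140, 429373), Mul(4, Pow(15110, Rational(1, 2))))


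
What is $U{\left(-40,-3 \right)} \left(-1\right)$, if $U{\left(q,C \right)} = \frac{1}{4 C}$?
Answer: $\frac{1}{12} \approx 0.083333$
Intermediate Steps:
$U{\left(q,C \right)} = \frac{1}{4 C}$
$U{\left(-40,-3 \right)} \left(-1\right) = \frac{1}{4 \left(-3\right)} \left(-1\right) = \frac{1}{4} \left(- \frac{1}{3}\right) \left(-1\right) = \left(- \frac{1}{12}\right) \left(-1\right) = \frac{1}{12}$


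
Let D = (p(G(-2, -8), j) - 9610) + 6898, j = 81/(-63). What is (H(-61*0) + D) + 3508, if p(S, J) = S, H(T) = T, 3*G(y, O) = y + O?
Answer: 2378/3 ≈ 792.67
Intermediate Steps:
G(y, O) = O/3 + y/3 (G(y, O) = (y + O)/3 = (O + y)/3 = O/3 + y/3)
j = -9/7 (j = 81*(-1/63) = -9/7 ≈ -1.2857)
D = -8146/3 (D = (((⅓)*(-8) + (⅓)*(-2)) - 9610) + 6898 = ((-8/3 - ⅔) - 9610) + 6898 = (-10/3 - 9610) + 6898 = -28840/3 + 6898 = -8146/3 ≈ -2715.3)
(H(-61*0) + D) + 3508 = (-61*0 - 8146/3) + 3508 = (0 - 8146/3) + 3508 = -8146/3 + 3508 = 2378/3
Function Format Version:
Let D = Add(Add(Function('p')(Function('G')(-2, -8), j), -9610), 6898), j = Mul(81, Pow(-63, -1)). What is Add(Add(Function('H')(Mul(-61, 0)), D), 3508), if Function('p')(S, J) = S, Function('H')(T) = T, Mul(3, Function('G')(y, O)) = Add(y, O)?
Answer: Rational(2378, 3) ≈ 792.67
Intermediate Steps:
Function('G')(y, O) = Add(Mul(Rational(1, 3), O), Mul(Rational(1, 3), y)) (Function('G')(y, O) = Mul(Rational(1, 3), Add(y, O)) = Mul(Rational(1, 3), Add(O, y)) = Add(Mul(Rational(1, 3), O), Mul(Rational(1, 3), y)))
j = Rational(-9, 7) (j = Mul(81, Rational(-1, 63)) = Rational(-9, 7) ≈ -1.2857)
D = Rational(-8146, 3) (D = Add(Add(Add(Mul(Rational(1, 3), -8), Mul(Rational(1, 3), -2)), -9610), 6898) = Add(Add(Add(Rational(-8, 3), Rational(-2, 3)), -9610), 6898) = Add(Add(Rational(-10, 3), -9610), 6898) = Add(Rational(-28840, 3), 6898) = Rational(-8146, 3) ≈ -2715.3)
Add(Add(Function('H')(Mul(-61, 0)), D), 3508) = Add(Add(Mul(-61, 0), Rational(-8146, 3)), 3508) = Add(Add(0, Rational(-8146, 3)), 3508) = Add(Rational(-8146, 3), 3508) = Rational(2378, 3)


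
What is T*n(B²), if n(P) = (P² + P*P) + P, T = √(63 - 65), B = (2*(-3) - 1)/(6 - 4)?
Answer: 2499*I*√2/8 ≈ 441.77*I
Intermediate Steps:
B = -7/2 (B = (-6 - 1)/2 = -7*½ = -7/2 ≈ -3.5000)
T = I*√2 (T = √(-2) = I*√2 ≈ 1.4142*I)
n(P) = P + 2*P² (n(P) = (P² + P²) + P = 2*P² + P = P + 2*P²)
T*n(B²) = (I*√2)*((-7/2)²*(1 + 2*(-7/2)²)) = (I*√2)*(49*(1 + 2*(49/4))/4) = (I*√2)*(49*(1 + 49/2)/4) = (I*√2)*((49/4)*(51/2)) = (I*√2)*(2499/8) = 2499*I*√2/8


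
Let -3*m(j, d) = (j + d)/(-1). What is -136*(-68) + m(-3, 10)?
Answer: 27751/3 ≈ 9250.3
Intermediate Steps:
m(j, d) = d/3 + j/3 (m(j, d) = -(j + d)/(3*(-1)) = -(d + j)*(-1)/3 = -(-d - j)/3 = d/3 + j/3)
-136*(-68) + m(-3, 10) = -136*(-68) + ((1/3)*10 + (1/3)*(-3)) = 9248 + (10/3 - 1) = 9248 + 7/3 = 27751/3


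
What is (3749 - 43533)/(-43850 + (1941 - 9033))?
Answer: 19892/25471 ≈ 0.78097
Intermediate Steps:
(3749 - 43533)/(-43850 + (1941 - 9033)) = -39784/(-43850 - 7092) = -39784/(-50942) = -39784*(-1/50942) = 19892/25471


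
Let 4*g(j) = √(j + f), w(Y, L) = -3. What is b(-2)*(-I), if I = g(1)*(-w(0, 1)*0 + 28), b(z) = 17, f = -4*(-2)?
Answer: -357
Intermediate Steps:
f = 8
g(j) = √(8 + j)/4 (g(j) = √(j + 8)/4 = √(8 + j)/4)
I = 21 (I = (√(8 + 1)/4)*(-1*(-3)*0 + 28) = (√9/4)*(3*0 + 28) = ((¼)*3)*(0 + 28) = (¾)*28 = 21)
b(-2)*(-I) = 17*(-1*21) = 17*(-21) = -357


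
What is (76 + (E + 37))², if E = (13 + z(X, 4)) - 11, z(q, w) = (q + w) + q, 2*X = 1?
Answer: 14400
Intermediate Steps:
X = ½ (X = (½)*1 = ½ ≈ 0.50000)
z(q, w) = w + 2*q
E = 7 (E = (13 + (4 + 2*(½))) - 11 = (13 + (4 + 1)) - 11 = (13 + 5) - 11 = 18 - 11 = 7)
(76 + (E + 37))² = (76 + (7 + 37))² = (76 + 44)² = 120² = 14400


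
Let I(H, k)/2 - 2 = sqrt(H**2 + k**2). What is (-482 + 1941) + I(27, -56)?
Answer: 1463 + 2*sqrt(3865) ≈ 1587.3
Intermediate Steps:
I(H, k) = 4 + 2*sqrt(H**2 + k**2)
(-482 + 1941) + I(27, -56) = (-482 + 1941) + (4 + 2*sqrt(27**2 + (-56)**2)) = 1459 + (4 + 2*sqrt(729 + 3136)) = 1459 + (4 + 2*sqrt(3865)) = 1463 + 2*sqrt(3865)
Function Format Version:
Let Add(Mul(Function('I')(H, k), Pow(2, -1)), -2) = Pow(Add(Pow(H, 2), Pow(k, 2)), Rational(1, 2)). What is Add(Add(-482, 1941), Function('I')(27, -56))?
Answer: Add(1463, Mul(2, Pow(3865, Rational(1, 2)))) ≈ 1587.3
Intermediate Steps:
Function('I')(H, k) = Add(4, Mul(2, Pow(Add(Pow(H, 2), Pow(k, 2)), Rational(1, 2))))
Add(Add(-482, 1941), Function('I')(27, -56)) = Add(Add(-482, 1941), Add(4, Mul(2, Pow(Add(Pow(27, 2), Pow(-56, 2)), Rational(1, 2))))) = Add(1459, Add(4, Mul(2, Pow(Add(729, 3136), Rational(1, 2))))) = Add(1459, Add(4, Mul(2, Pow(3865, Rational(1, 2))))) = Add(1463, Mul(2, Pow(3865, Rational(1, 2))))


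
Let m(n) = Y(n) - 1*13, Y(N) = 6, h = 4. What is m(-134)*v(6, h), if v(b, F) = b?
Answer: -42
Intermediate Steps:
m(n) = -7 (m(n) = 6 - 1*13 = 6 - 13 = -7)
m(-134)*v(6, h) = -7*6 = -42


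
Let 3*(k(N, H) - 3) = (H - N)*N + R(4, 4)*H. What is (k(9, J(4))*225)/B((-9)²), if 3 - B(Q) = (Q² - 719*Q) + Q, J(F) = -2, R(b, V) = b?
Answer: -49/344 ≈ -0.14244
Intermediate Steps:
k(N, H) = 3 + 4*H/3 + N*(H - N)/3 (k(N, H) = 3 + ((H - N)*N + 4*H)/3 = 3 + (N*(H - N) + 4*H)/3 = 3 + (4*H + N*(H - N))/3 = 3 + (4*H/3 + N*(H - N)/3) = 3 + 4*H/3 + N*(H - N)/3)
B(Q) = 3 - Q² + 718*Q (B(Q) = 3 - ((Q² - 719*Q) + Q) = 3 - (Q² - 718*Q) = 3 + (-Q² + 718*Q) = 3 - Q² + 718*Q)
(k(9, J(4))*225)/B((-9)²) = ((3 - ⅓*9² + (4/3)*(-2) + (⅓)*(-2)*9)*225)/(3 - ((-9)²)² + 718*(-9)²) = ((3 - ⅓*81 - 8/3 - 6)*225)/(3 - 1*81² + 718*81) = ((3 - 27 - 8/3 - 6)*225)/(3 - 1*6561 + 58158) = (-98/3*225)/(3 - 6561 + 58158) = -7350/51600 = -7350*1/51600 = -49/344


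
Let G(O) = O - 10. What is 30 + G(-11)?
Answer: 9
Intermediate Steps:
G(O) = -10 + O
30 + G(-11) = 30 + (-10 - 11) = 30 - 21 = 9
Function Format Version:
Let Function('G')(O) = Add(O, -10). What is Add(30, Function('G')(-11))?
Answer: 9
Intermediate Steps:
Function('G')(O) = Add(-10, O)
Add(30, Function('G')(-11)) = Add(30, Add(-10, -11)) = Add(30, -21) = 9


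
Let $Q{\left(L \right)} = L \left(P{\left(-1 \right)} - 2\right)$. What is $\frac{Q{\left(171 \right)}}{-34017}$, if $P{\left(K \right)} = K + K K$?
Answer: $\frac{114}{11339} \approx 0.010054$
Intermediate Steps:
$P{\left(K \right)} = K + K^{2}$
$Q{\left(L \right)} = - 2 L$ ($Q{\left(L \right)} = L \left(- (1 - 1) - 2\right) = L \left(\left(-1\right) 0 - 2\right) = L \left(0 - 2\right) = L \left(-2\right) = - 2 L$)
$\frac{Q{\left(171 \right)}}{-34017} = \frac{\left(-2\right) 171}{-34017} = \left(-342\right) \left(- \frac{1}{34017}\right) = \frac{114}{11339}$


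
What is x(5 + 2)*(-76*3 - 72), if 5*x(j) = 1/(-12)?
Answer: 5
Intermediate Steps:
x(j) = -1/60 (x(j) = (⅕)/(-12) = (⅕)*(-1/12) = -1/60)
x(5 + 2)*(-76*3 - 72) = -(-76*3 - 72)/60 = -(-228 - 72)/60 = -1/60*(-300) = 5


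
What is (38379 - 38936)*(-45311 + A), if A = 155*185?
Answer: 9266252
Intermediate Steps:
A = 28675
(38379 - 38936)*(-45311 + A) = (38379 - 38936)*(-45311 + 28675) = -557*(-16636) = 9266252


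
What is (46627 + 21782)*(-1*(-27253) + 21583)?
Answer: 3340821924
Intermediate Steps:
(46627 + 21782)*(-1*(-27253) + 21583) = 68409*(27253 + 21583) = 68409*48836 = 3340821924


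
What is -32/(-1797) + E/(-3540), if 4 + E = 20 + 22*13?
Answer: -71569/1060230 ≈ -0.067503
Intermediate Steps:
E = 302 (E = -4 + (20 + 22*13) = -4 + (20 + 286) = -4 + 306 = 302)
-32/(-1797) + E/(-3540) = -32/(-1797) + 302/(-3540) = -32*(-1/1797) + 302*(-1/3540) = 32/1797 - 151/1770 = -71569/1060230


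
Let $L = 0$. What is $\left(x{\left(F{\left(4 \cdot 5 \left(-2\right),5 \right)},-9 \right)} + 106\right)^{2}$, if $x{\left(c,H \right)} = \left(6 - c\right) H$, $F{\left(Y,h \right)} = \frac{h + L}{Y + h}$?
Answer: $\frac{126025}{49} \approx 2571.9$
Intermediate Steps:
$F{\left(Y,h \right)} = \frac{h}{Y + h}$ ($F{\left(Y,h \right)} = \frac{h + 0}{Y + h} = \frac{h}{Y + h}$)
$x{\left(c,H \right)} = H \left(6 - c\right)$
$\left(x{\left(F{\left(4 \cdot 5 \left(-2\right),5 \right)},-9 \right)} + 106\right)^{2} = \left(- 9 \left(6 - \frac{5}{4 \cdot 5 \left(-2\right) + 5}\right) + 106\right)^{2} = \left(- 9 \left(6 - \frac{5}{20 \left(-2\right) + 5}\right) + 106\right)^{2} = \left(- 9 \left(6 - \frac{5}{-40 + 5}\right) + 106\right)^{2} = \left(- 9 \left(6 - \frac{5}{-35}\right) + 106\right)^{2} = \left(- 9 \left(6 - 5 \left(- \frac{1}{35}\right)\right) + 106\right)^{2} = \left(- 9 \left(6 - - \frac{1}{7}\right) + 106\right)^{2} = \left(- 9 \left(6 + \frac{1}{7}\right) + 106\right)^{2} = \left(\left(-9\right) \frac{43}{7} + 106\right)^{2} = \left(- \frac{387}{7} + 106\right)^{2} = \left(\frac{355}{7}\right)^{2} = \frac{126025}{49}$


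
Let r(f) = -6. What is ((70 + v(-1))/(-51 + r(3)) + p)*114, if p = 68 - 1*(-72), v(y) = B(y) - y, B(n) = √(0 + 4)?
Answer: 15814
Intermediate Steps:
B(n) = 2 (B(n) = √4 = 2)
v(y) = 2 - y
p = 140 (p = 68 + 72 = 140)
((70 + v(-1))/(-51 + r(3)) + p)*114 = ((70 + (2 - 1*(-1)))/(-51 - 6) + 140)*114 = ((70 + (2 + 1))/(-57) + 140)*114 = ((70 + 3)*(-1/57) + 140)*114 = (73*(-1/57) + 140)*114 = (-73/57 + 140)*114 = (7907/57)*114 = 15814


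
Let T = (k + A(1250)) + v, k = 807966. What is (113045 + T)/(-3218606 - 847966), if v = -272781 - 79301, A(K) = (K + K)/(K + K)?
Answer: -284465/2033286 ≈ -0.13990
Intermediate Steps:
A(K) = 1 (A(K) = (2*K)/((2*K)) = (2*K)*(1/(2*K)) = 1)
v = -352082
T = 455885 (T = (807966 + 1) - 352082 = 807967 - 352082 = 455885)
(113045 + T)/(-3218606 - 847966) = (113045 + 455885)/(-3218606 - 847966) = 568930/(-4066572) = 568930*(-1/4066572) = -284465/2033286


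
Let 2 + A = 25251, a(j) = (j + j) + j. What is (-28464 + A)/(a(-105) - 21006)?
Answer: 3215/21321 ≈ 0.15079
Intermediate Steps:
a(j) = 3*j (a(j) = 2*j + j = 3*j)
A = 25249 (A = -2 + 25251 = 25249)
(-28464 + A)/(a(-105) - 21006) = (-28464 + 25249)/(3*(-105) - 21006) = -3215/(-315 - 21006) = -3215/(-21321) = -3215*(-1/21321) = 3215/21321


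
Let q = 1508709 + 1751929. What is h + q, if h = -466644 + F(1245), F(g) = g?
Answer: 2795239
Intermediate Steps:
q = 3260638
h = -465399 (h = -466644 + 1245 = -465399)
h + q = -465399 + 3260638 = 2795239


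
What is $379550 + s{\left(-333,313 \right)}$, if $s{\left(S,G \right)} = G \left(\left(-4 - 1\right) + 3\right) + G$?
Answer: $379237$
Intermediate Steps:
$s{\left(S,G \right)} = - G$ ($s{\left(S,G \right)} = G \left(-5 + 3\right) + G = G \left(-2\right) + G = - 2 G + G = - G$)
$379550 + s{\left(-333,313 \right)} = 379550 - 313 = 379237$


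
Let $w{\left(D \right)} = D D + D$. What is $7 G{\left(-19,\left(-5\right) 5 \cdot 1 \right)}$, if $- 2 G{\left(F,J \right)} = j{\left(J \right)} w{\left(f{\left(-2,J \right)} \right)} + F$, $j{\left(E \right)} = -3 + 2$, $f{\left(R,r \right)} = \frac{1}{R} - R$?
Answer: $\frac{637}{8} \approx 79.625$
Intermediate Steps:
$w{\left(D \right)} = D + D^{2}$ ($w{\left(D \right)} = D^{2} + D = D + D^{2}$)
$j{\left(E \right)} = -1$
$G{\left(F,J \right)} = \frac{15}{8} - \frac{F}{2}$ ($G{\left(F,J \right)} = - \frac{- \left(\frac{1}{-2} - -2\right) \left(1 + \left(\frac{1}{-2} - -2\right)\right) + F}{2} = - \frac{- \left(- \frac{1}{2} + 2\right) \left(1 + \left(- \frac{1}{2} + 2\right)\right) + F}{2} = - \frac{- \frac{3 \left(1 + \frac{3}{2}\right)}{2} + F}{2} = - \frac{- \frac{3 \cdot 5}{2 \cdot 2} + F}{2} = - \frac{\left(-1\right) \frac{15}{4} + F}{2} = - \frac{- \frac{15}{4} + F}{2} = \frac{15}{8} - \frac{F}{2}$)
$7 G{\left(-19,\left(-5\right) 5 \cdot 1 \right)} = 7 \left(\frac{15}{8} - - \frac{19}{2}\right) = 7 \left(\frac{15}{8} + \frac{19}{2}\right) = 7 \cdot \frac{91}{8} = \frac{637}{8}$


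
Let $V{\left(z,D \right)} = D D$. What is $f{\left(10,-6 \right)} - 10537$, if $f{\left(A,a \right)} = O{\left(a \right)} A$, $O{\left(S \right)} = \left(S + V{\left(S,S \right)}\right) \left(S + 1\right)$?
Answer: $-12037$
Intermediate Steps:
$V{\left(z,D \right)} = D^{2}$
$O{\left(S \right)} = \left(1 + S\right) \left(S + S^{2}\right)$ ($O{\left(S \right)} = \left(S + S^{2}\right) \left(S + 1\right) = \left(S + S^{2}\right) \left(1 + S\right) = \left(1 + S\right) \left(S + S^{2}\right)$)
$f{\left(A,a \right)} = A a \left(1 + a^{2} + 2 a\right)$ ($f{\left(A,a \right)} = a \left(1 + a^{2} + 2 a\right) A = A a \left(1 + a^{2} + 2 a\right)$)
$f{\left(10,-6 \right)} - 10537 = 10 \left(-6\right) \left(1 + \left(-6\right)^{2} + 2 \left(-6\right)\right) - 10537 = 10 \left(-6\right) \left(1 + 36 - 12\right) - 10537 = 10 \left(-6\right) 25 - 10537 = -1500 - 10537 = -12037$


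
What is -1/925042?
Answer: -1/925042 ≈ -1.0810e-6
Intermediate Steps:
-1/925042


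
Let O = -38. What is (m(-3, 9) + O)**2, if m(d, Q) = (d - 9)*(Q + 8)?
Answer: 58564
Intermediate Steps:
m(d, Q) = (-9 + d)*(8 + Q)
(m(-3, 9) + O)**2 = ((-72 - 9*9 + 8*(-3) + 9*(-3)) - 38)**2 = ((-72 - 81 - 24 - 27) - 38)**2 = (-204 - 38)**2 = (-242)**2 = 58564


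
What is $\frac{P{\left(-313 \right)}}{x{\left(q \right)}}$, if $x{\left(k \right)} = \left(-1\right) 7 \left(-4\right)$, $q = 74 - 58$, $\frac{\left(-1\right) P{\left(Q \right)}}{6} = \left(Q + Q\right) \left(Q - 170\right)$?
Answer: $-64791$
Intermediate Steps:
$P{\left(Q \right)} = - 12 Q \left(-170 + Q\right)$ ($P{\left(Q \right)} = - 6 \left(Q + Q\right) \left(Q - 170\right) = - 6 \cdot 2 Q \left(-170 + Q\right) = - 12 Q \left(-170 + Q\right)$)
$q = 16$
$x{\left(k \right)} = 28$ ($x{\left(k \right)} = \left(-7\right) \left(-4\right) = 28$)
$\frac{P{\left(-313 \right)}}{x{\left(q \right)}} = \frac{12 \left(-313\right) \left(170 - -313\right)}{28} = 12 \left(-313\right) \left(170 + 313\right) \frac{1}{28} = 12 \left(-313\right) 483 \cdot \frac{1}{28} = \left(-1814148\right) \frac{1}{28} = -64791$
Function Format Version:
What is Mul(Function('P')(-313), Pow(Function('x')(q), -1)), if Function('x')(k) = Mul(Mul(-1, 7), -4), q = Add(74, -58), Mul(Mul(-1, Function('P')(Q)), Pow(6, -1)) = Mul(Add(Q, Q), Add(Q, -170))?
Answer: -64791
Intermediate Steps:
Function('P')(Q) = Mul(-12, Q, Add(-170, Q)) (Function('P')(Q) = Mul(-6, Mul(Add(Q, Q), Add(Q, -170))) = Mul(-6, Mul(Mul(2, Q), Add(-170, Q))) = Mul(-6, Mul(2, Q, Add(-170, Q))) = Mul(-12, Q, Add(-170, Q)))
q = 16
Function('x')(k) = 28 (Function('x')(k) = Mul(-7, -4) = 28)
Mul(Function('P')(-313), Pow(Function('x')(q), -1)) = Mul(Mul(12, -313, Add(170, Mul(-1, -313))), Pow(28, -1)) = Mul(Mul(12, -313, Add(170, 313)), Rational(1, 28)) = Mul(Mul(12, -313, 483), Rational(1, 28)) = Mul(-1814148, Rational(1, 28)) = -64791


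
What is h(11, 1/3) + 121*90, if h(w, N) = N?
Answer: 32671/3 ≈ 10890.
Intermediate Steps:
h(11, 1/3) + 121*90 = 1/3 + 121*90 = ⅓ + 10890 = 32671/3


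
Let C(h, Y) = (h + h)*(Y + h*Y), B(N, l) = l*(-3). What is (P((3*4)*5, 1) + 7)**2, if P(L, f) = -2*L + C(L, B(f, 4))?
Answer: 7735730209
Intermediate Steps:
B(N, l) = -3*l
C(h, Y) = 2*h*(Y + Y*h) (C(h, Y) = (2*h)*(Y + Y*h) = 2*h*(Y + Y*h))
P(L, f) = -2*L - 24*L*(1 + L) (P(L, f) = -2*L + 2*(-3*4)*L*(1 + L) = -2*L + 2*(-12)*L*(1 + L) = -2*L - 24*L*(1 + L))
(P((3*4)*5, 1) + 7)**2 = (2*((3*4)*5)*(-13 - 12*3*4*5) + 7)**2 = (2*(12*5)*(-13 - 144*5) + 7)**2 = (2*60*(-13 - 12*60) + 7)**2 = (2*60*(-13 - 720) + 7)**2 = (2*60*(-733) + 7)**2 = (-87960 + 7)**2 = (-87953)**2 = 7735730209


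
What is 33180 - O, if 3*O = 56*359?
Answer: 79436/3 ≈ 26479.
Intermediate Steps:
O = 20104/3 (O = (56*359)/3 = (⅓)*20104 = 20104/3 ≈ 6701.3)
33180 - O = 33180 - 1*20104/3 = 33180 - 20104/3 = 79436/3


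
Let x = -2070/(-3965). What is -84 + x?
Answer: -66198/793 ≈ -83.478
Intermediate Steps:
x = 414/793 (x = -2070*(-1/3965) = 414/793 ≈ 0.52207)
-84 + x = -84 + 414/793 = -66198/793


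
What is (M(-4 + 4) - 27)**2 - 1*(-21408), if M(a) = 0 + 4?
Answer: 21937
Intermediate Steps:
M(a) = 4
(M(-4 + 4) - 27)**2 - 1*(-21408) = (4 - 27)**2 - 1*(-21408) = (-23)**2 + 21408 = 529 + 21408 = 21937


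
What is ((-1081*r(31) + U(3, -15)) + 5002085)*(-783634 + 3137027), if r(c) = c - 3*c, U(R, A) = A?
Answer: 11929565629156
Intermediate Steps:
r(c) = -2*c
((-1081*r(31) + U(3, -15)) + 5002085)*(-783634 + 3137027) = ((-(-2162)*31 - 15) + 5002085)*(-783634 + 3137027) = ((-1081*(-62) - 15) + 5002085)*2353393 = ((67022 - 15) + 5002085)*2353393 = (67007 + 5002085)*2353393 = 5069092*2353393 = 11929565629156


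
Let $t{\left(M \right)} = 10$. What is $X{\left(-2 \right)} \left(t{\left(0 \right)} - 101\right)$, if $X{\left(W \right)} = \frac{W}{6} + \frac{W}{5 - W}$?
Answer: $\frac{169}{3} \approx 56.333$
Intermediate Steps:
$X{\left(W \right)} = \frac{W}{6} + \frac{W}{5 - W}$ ($X{\left(W \right)} = W \frac{1}{6} + \frac{W}{5 - W} = \frac{W}{6} + \frac{W}{5 - W}$)
$X{\left(-2 \right)} \left(t{\left(0 \right)} - 101\right) = \frac{1}{6} \left(-2\right) \frac{1}{-5 - 2} \left(-11 - 2\right) \left(10 - 101\right) = \frac{1}{6} \left(-2\right) \frac{1}{-7} \left(-13\right) \left(-91\right) = \frac{1}{6} \left(-2\right) \left(- \frac{1}{7}\right) \left(-13\right) \left(-91\right) = \left(- \frac{13}{21}\right) \left(-91\right) = \frac{169}{3}$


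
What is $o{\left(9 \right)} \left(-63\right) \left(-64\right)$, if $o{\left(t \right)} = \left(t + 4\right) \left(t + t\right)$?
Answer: $943488$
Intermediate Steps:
$o{\left(t \right)} = 2 t \left(4 + t\right)$ ($o{\left(t \right)} = \left(4 + t\right) 2 t = 2 t \left(4 + t\right)$)
$o{\left(9 \right)} \left(-63\right) \left(-64\right) = 2 \cdot 9 \left(4 + 9\right) \left(-63\right) \left(-64\right) = 2 \cdot 9 \cdot 13 \left(-63\right) \left(-64\right) = 234 \left(-63\right) \left(-64\right) = \left(-14742\right) \left(-64\right) = 943488$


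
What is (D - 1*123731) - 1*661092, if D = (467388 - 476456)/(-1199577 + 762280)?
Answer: -343200734363/437297 ≈ -7.8482e+5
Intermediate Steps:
D = 9068/437297 (D = -9068/(-437297) = -9068*(-1/437297) = 9068/437297 ≈ 0.020736)
(D - 1*123731) - 1*661092 = (9068/437297 - 1*123731) - 1*661092 = (9068/437297 - 123731) - 661092 = -54107186039/437297 - 661092 = -343200734363/437297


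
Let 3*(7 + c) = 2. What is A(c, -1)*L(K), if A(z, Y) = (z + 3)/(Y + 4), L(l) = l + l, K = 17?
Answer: -340/9 ≈ -37.778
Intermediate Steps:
c = -19/3 (c = -7 + (1/3)*2 = -7 + 2/3 = -19/3 ≈ -6.3333)
L(l) = 2*l
A(z, Y) = (3 + z)/(4 + Y)
A(c, -1)*L(K) = ((3 - 19/3)/(4 - 1))*(2*17) = (-10/3/3)*34 = ((1/3)*(-10/3))*34 = -10/9*34 = -340/9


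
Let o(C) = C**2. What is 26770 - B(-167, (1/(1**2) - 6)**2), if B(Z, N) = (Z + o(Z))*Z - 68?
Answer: 4656412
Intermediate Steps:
B(Z, N) = -68 + Z*(Z + Z**2) (B(Z, N) = (Z + Z**2)*Z - 68 = Z*(Z + Z**2) - 68 = -68 + Z*(Z + Z**2))
26770 - B(-167, (1/(1**2) - 6)**2) = 26770 - (-68 + (-167)**2 + (-167)**3) = 26770 - (-68 + 27889 - 4657463) = 26770 - 1*(-4629642) = 26770 + 4629642 = 4656412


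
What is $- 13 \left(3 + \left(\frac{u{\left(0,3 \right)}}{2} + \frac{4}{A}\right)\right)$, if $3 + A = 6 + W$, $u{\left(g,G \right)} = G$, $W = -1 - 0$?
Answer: $- \frac{169}{2} \approx -84.5$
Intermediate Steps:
$W = -1$ ($W = -1 + 0 = -1$)
$A = 2$ ($A = -3 + \left(6 - 1\right) = -3 + 5 = 2$)
$- 13 \left(3 + \left(\frac{u{\left(0,3 \right)}}{2} + \frac{4}{A}\right)\right) = - 13 \left(3 + \left(\frac{3}{2} + \frac{4}{2}\right)\right) = - 13 \left(3 + \left(3 \cdot \frac{1}{2} + 4 \cdot \frac{1}{2}\right)\right) = - 13 \left(3 + \left(\frac{3}{2} + 2\right)\right) = - 13 \left(3 + \frac{7}{2}\right) = \left(-13\right) \frac{13}{2} = - \frac{169}{2}$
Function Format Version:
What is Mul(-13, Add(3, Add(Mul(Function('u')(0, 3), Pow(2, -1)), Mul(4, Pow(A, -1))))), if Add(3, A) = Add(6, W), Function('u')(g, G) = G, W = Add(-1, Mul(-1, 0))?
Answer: Rational(-169, 2) ≈ -84.500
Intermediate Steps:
W = -1 (W = Add(-1, 0) = -1)
A = 2 (A = Add(-3, Add(6, -1)) = Add(-3, 5) = 2)
Mul(-13, Add(3, Add(Mul(Function('u')(0, 3), Pow(2, -1)), Mul(4, Pow(A, -1))))) = Mul(-13, Add(3, Add(Mul(3, Pow(2, -1)), Mul(4, Pow(2, -1))))) = Mul(-13, Add(3, Add(Mul(3, Rational(1, 2)), Mul(4, Rational(1, 2))))) = Mul(-13, Add(3, Add(Rational(3, 2), 2))) = Mul(-13, Add(3, Rational(7, 2))) = Mul(-13, Rational(13, 2)) = Rational(-169, 2)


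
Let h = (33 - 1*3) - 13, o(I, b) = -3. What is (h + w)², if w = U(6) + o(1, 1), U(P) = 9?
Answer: 529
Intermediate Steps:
w = 6 (w = 9 - 3 = 6)
h = 17 (h = (33 - 3) - 13 = 30 - 13 = 17)
(h + w)² = (17 + 6)² = 23² = 529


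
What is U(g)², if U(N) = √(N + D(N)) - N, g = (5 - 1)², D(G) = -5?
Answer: (16 - √11)² ≈ 160.87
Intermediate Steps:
g = 16 (g = 4² = 16)
U(N) = √(-5 + N) - N (U(N) = √(N - 5) - N = √(-5 + N) - N)
U(g)² = (√(-5 + 16) - 1*16)² = (√11 - 16)² = (-16 + √11)²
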